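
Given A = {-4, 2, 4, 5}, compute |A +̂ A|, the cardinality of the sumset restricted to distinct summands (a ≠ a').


Restricted sumset: A +̂ A = {a + a' : a ∈ A, a' ∈ A, a ≠ a'}.
Equivalently, take A + A and drop any sum 2a that is achievable ONLY as a + a for a ∈ A (i.e. sums representable only with equal summands).
Enumerate pairs (a, a') with a < a' (symmetric, so each unordered pair gives one sum; this covers all a ≠ a'):
  -4 + 2 = -2
  -4 + 4 = 0
  -4 + 5 = 1
  2 + 4 = 6
  2 + 5 = 7
  4 + 5 = 9
Collected distinct sums: {-2, 0, 1, 6, 7, 9}
|A +̂ A| = 6
(Reference bound: |A +̂ A| ≥ 2|A| - 3 for |A| ≥ 2, with |A| = 4 giving ≥ 5.)

|A +̂ A| = 6


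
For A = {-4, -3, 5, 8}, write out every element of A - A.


A - A = {a - a' : a, a' ∈ A}.
Compute a - a' for each ordered pair (a, a'):
a = -4: -4--4=0, -4--3=-1, -4-5=-9, -4-8=-12
a = -3: -3--4=1, -3--3=0, -3-5=-8, -3-8=-11
a = 5: 5--4=9, 5--3=8, 5-5=0, 5-8=-3
a = 8: 8--4=12, 8--3=11, 8-5=3, 8-8=0
Collecting distinct values (and noting 0 appears from a-a):
A - A = {-12, -11, -9, -8, -3, -1, 0, 1, 3, 8, 9, 11, 12}
|A - A| = 13

A - A = {-12, -11, -9, -8, -3, -1, 0, 1, 3, 8, 9, 11, 12}


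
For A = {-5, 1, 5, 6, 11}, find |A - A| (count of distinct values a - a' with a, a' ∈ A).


A - A = {a - a' : a, a' ∈ A}; |A| = 5.
Bounds: 2|A|-1 ≤ |A - A| ≤ |A|² - |A| + 1, i.e. 9 ≤ |A - A| ≤ 21.
Note: 0 ∈ A - A always (from a - a). The set is symmetric: if d ∈ A - A then -d ∈ A - A.
Enumerate nonzero differences d = a - a' with a > a' (then include -d):
Positive differences: {1, 4, 5, 6, 10, 11, 16}
Full difference set: {0} ∪ (positive diffs) ∪ (negative diffs).
|A - A| = 1 + 2·7 = 15 (matches direct enumeration: 15).

|A - A| = 15


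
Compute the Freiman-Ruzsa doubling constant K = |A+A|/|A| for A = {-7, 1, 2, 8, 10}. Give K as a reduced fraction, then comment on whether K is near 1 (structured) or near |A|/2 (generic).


|A| = 5.
Compute A + A by enumerating all 25 pairs.
A + A = {-14, -6, -5, 1, 2, 3, 4, 9, 10, 11, 12, 16, 18, 20}, so |A + A| = 14.
K = |A + A| / |A| = 14/5 (already in lowest terms) ≈ 2.8000.
Reference: AP of size 5 gives K = 9/5 ≈ 1.8000; a fully generic set of size 5 gives K ≈ 3.0000.

|A| = 5, |A + A| = 14, K = 14/5.


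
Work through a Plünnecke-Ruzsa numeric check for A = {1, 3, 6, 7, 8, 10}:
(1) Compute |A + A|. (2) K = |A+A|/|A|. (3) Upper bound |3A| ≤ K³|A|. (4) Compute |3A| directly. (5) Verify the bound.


|A| = 6.
Step 1: Compute A + A by enumerating all 36 pairs.
A + A = {2, 4, 6, 7, 8, 9, 10, 11, 12, 13, 14, 15, 16, 17, 18, 20}, so |A + A| = 16.
Step 2: Doubling constant K = |A + A|/|A| = 16/6 = 16/6 ≈ 2.6667.
Step 3: Plünnecke-Ruzsa gives |3A| ≤ K³·|A| = (2.6667)³ · 6 ≈ 113.7778.
Step 4: Compute 3A = A + A + A directly by enumerating all triples (a,b,c) ∈ A³; |3A| = 25.
Step 5: Check 25 ≤ 113.7778? Yes ✓.

K = 16/6, Plünnecke-Ruzsa bound K³|A| ≈ 113.7778, |3A| = 25, inequality holds.


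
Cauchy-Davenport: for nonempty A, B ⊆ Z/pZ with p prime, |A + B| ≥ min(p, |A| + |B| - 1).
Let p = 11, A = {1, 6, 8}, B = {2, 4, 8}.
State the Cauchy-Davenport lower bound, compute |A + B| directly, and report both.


Cauchy-Davenport: |A + B| ≥ min(p, |A| + |B| - 1) for A, B nonempty in Z/pZ.
|A| = 3, |B| = 3, p = 11.
CD lower bound = min(11, 3 + 3 - 1) = min(11, 5) = 5.
Compute A + B mod 11 directly:
a = 1: 1+2=3, 1+4=5, 1+8=9
a = 6: 6+2=8, 6+4=10, 6+8=3
a = 8: 8+2=10, 8+4=1, 8+8=5
A + B = {1, 3, 5, 8, 9, 10}, so |A + B| = 6.
Verify: 6 ≥ 5? Yes ✓.

CD lower bound = 5, actual |A + B| = 6.


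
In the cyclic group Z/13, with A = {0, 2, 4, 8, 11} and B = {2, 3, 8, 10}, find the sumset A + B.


Work in Z/13Z: reduce every sum a + b modulo 13.
Enumerate all 20 pairs:
a = 0: 0+2=2, 0+3=3, 0+8=8, 0+10=10
a = 2: 2+2=4, 2+3=5, 2+8=10, 2+10=12
a = 4: 4+2=6, 4+3=7, 4+8=12, 4+10=1
a = 8: 8+2=10, 8+3=11, 8+8=3, 8+10=5
a = 11: 11+2=0, 11+3=1, 11+8=6, 11+10=8
Distinct residues collected: {0, 1, 2, 3, 4, 5, 6, 7, 8, 10, 11, 12}
|A + B| = 12 (out of 13 total residues).

A + B = {0, 1, 2, 3, 4, 5, 6, 7, 8, 10, 11, 12}


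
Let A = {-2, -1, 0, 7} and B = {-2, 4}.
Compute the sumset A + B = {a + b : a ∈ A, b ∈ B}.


A + B = {a + b : a ∈ A, b ∈ B}.
Enumerate all |A|·|B| = 4·2 = 8 pairs (a, b) and collect distinct sums.
a = -2: -2+-2=-4, -2+4=2
a = -1: -1+-2=-3, -1+4=3
a = 0: 0+-2=-2, 0+4=4
a = 7: 7+-2=5, 7+4=11
Collecting distinct sums: A + B = {-4, -3, -2, 2, 3, 4, 5, 11}
|A + B| = 8

A + B = {-4, -3, -2, 2, 3, 4, 5, 11}


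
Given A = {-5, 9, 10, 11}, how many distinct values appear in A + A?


A + A = {a + a' : a, a' ∈ A}; |A| = 4.
General bounds: 2|A| - 1 ≤ |A + A| ≤ |A|(|A|+1)/2, i.e. 7 ≤ |A + A| ≤ 10.
Lower bound 2|A|-1 is attained iff A is an arithmetic progression.
Enumerate sums a + a' for a ≤ a' (symmetric, so this suffices):
a = -5: -5+-5=-10, -5+9=4, -5+10=5, -5+11=6
a = 9: 9+9=18, 9+10=19, 9+11=20
a = 10: 10+10=20, 10+11=21
a = 11: 11+11=22
Distinct sums: {-10, 4, 5, 6, 18, 19, 20, 21, 22}
|A + A| = 9

|A + A| = 9


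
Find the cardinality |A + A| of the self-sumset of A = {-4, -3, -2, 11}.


A + A = {a + a' : a, a' ∈ A}; |A| = 4.
General bounds: 2|A| - 1 ≤ |A + A| ≤ |A|(|A|+1)/2, i.e. 7 ≤ |A + A| ≤ 10.
Lower bound 2|A|-1 is attained iff A is an arithmetic progression.
Enumerate sums a + a' for a ≤ a' (symmetric, so this suffices):
a = -4: -4+-4=-8, -4+-3=-7, -4+-2=-6, -4+11=7
a = -3: -3+-3=-6, -3+-2=-5, -3+11=8
a = -2: -2+-2=-4, -2+11=9
a = 11: 11+11=22
Distinct sums: {-8, -7, -6, -5, -4, 7, 8, 9, 22}
|A + A| = 9

|A + A| = 9


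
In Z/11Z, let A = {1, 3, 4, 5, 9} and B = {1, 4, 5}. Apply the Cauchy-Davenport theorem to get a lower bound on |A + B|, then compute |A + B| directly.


Cauchy-Davenport: |A + B| ≥ min(p, |A| + |B| - 1) for A, B nonempty in Z/pZ.
|A| = 5, |B| = 3, p = 11.
CD lower bound = min(11, 5 + 3 - 1) = min(11, 7) = 7.
Compute A + B mod 11 directly:
a = 1: 1+1=2, 1+4=5, 1+5=6
a = 3: 3+1=4, 3+4=7, 3+5=8
a = 4: 4+1=5, 4+4=8, 4+5=9
a = 5: 5+1=6, 5+4=9, 5+5=10
a = 9: 9+1=10, 9+4=2, 9+5=3
A + B = {2, 3, 4, 5, 6, 7, 8, 9, 10}, so |A + B| = 9.
Verify: 9 ≥ 7? Yes ✓.

CD lower bound = 7, actual |A + B| = 9.


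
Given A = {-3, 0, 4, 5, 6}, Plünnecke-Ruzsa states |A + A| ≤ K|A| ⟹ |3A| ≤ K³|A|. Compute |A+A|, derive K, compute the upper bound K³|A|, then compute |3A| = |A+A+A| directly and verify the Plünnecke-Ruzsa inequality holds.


|A| = 5.
Step 1: Compute A + A by enumerating all 25 pairs.
A + A = {-6, -3, 0, 1, 2, 3, 4, 5, 6, 8, 9, 10, 11, 12}, so |A + A| = 14.
Step 2: Doubling constant K = |A + A|/|A| = 14/5 = 14/5 ≈ 2.8000.
Step 3: Plünnecke-Ruzsa gives |3A| ≤ K³·|A| = (2.8000)³ · 5 ≈ 109.7600.
Step 4: Compute 3A = A + A + A directly by enumerating all triples (a,b,c) ∈ A³; |3A| = 24.
Step 5: Check 24 ≤ 109.7600? Yes ✓.

K = 14/5, Plünnecke-Ruzsa bound K³|A| ≈ 109.7600, |3A| = 24, inequality holds.


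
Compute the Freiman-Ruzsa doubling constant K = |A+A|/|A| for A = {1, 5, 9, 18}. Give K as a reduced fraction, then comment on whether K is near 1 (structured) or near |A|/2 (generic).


|A| = 4.
Compute A + A by enumerating all 16 pairs.
A + A = {2, 6, 10, 14, 18, 19, 23, 27, 36}, so |A + A| = 9.
K = |A + A| / |A| = 9/4 (already in lowest terms) ≈ 2.2500.
Reference: AP of size 4 gives K = 7/4 ≈ 1.7500; a fully generic set of size 4 gives K ≈ 2.5000.

|A| = 4, |A + A| = 9, K = 9/4.


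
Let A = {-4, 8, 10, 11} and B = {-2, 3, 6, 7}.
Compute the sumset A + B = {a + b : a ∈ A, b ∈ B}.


A + B = {a + b : a ∈ A, b ∈ B}.
Enumerate all |A|·|B| = 4·4 = 16 pairs (a, b) and collect distinct sums.
a = -4: -4+-2=-6, -4+3=-1, -4+6=2, -4+7=3
a = 8: 8+-2=6, 8+3=11, 8+6=14, 8+7=15
a = 10: 10+-2=8, 10+3=13, 10+6=16, 10+7=17
a = 11: 11+-2=9, 11+3=14, 11+6=17, 11+7=18
Collecting distinct sums: A + B = {-6, -1, 2, 3, 6, 8, 9, 11, 13, 14, 15, 16, 17, 18}
|A + B| = 14

A + B = {-6, -1, 2, 3, 6, 8, 9, 11, 13, 14, 15, 16, 17, 18}


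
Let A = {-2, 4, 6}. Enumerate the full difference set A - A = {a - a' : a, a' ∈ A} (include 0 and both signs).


A - A = {a - a' : a, a' ∈ A}.
Compute a - a' for each ordered pair (a, a'):
a = -2: -2--2=0, -2-4=-6, -2-6=-8
a = 4: 4--2=6, 4-4=0, 4-6=-2
a = 6: 6--2=8, 6-4=2, 6-6=0
Collecting distinct values (and noting 0 appears from a-a):
A - A = {-8, -6, -2, 0, 2, 6, 8}
|A - A| = 7

A - A = {-8, -6, -2, 0, 2, 6, 8}


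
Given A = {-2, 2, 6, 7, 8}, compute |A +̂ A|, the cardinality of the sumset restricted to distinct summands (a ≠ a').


Restricted sumset: A +̂ A = {a + a' : a ∈ A, a' ∈ A, a ≠ a'}.
Equivalently, take A + A and drop any sum 2a that is achievable ONLY as a + a for a ∈ A (i.e. sums representable only with equal summands).
Enumerate pairs (a, a') with a < a' (symmetric, so each unordered pair gives one sum; this covers all a ≠ a'):
  -2 + 2 = 0
  -2 + 6 = 4
  -2 + 7 = 5
  -2 + 8 = 6
  2 + 6 = 8
  2 + 7 = 9
  2 + 8 = 10
  6 + 7 = 13
  6 + 8 = 14
  7 + 8 = 15
Collected distinct sums: {0, 4, 5, 6, 8, 9, 10, 13, 14, 15}
|A +̂ A| = 10
(Reference bound: |A +̂ A| ≥ 2|A| - 3 for |A| ≥ 2, with |A| = 5 giving ≥ 7.)

|A +̂ A| = 10


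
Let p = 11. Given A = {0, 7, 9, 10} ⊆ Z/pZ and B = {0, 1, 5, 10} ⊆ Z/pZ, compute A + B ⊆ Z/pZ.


Work in Z/11Z: reduce every sum a + b modulo 11.
Enumerate all 16 pairs:
a = 0: 0+0=0, 0+1=1, 0+5=5, 0+10=10
a = 7: 7+0=7, 7+1=8, 7+5=1, 7+10=6
a = 9: 9+0=9, 9+1=10, 9+5=3, 9+10=8
a = 10: 10+0=10, 10+1=0, 10+5=4, 10+10=9
Distinct residues collected: {0, 1, 3, 4, 5, 6, 7, 8, 9, 10}
|A + B| = 10 (out of 11 total residues).

A + B = {0, 1, 3, 4, 5, 6, 7, 8, 9, 10}


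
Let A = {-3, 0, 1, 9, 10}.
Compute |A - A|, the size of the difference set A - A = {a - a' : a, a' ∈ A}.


A - A = {a - a' : a, a' ∈ A}; |A| = 5.
Bounds: 2|A|-1 ≤ |A - A| ≤ |A|² - |A| + 1, i.e. 9 ≤ |A - A| ≤ 21.
Note: 0 ∈ A - A always (from a - a). The set is symmetric: if d ∈ A - A then -d ∈ A - A.
Enumerate nonzero differences d = a - a' with a > a' (then include -d):
Positive differences: {1, 3, 4, 8, 9, 10, 12, 13}
Full difference set: {0} ∪ (positive diffs) ∪ (negative diffs).
|A - A| = 1 + 2·8 = 17 (matches direct enumeration: 17).

|A - A| = 17


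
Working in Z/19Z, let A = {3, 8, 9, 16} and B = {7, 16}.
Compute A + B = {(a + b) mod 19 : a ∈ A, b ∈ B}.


Work in Z/19Z: reduce every sum a + b modulo 19.
Enumerate all 8 pairs:
a = 3: 3+7=10, 3+16=0
a = 8: 8+7=15, 8+16=5
a = 9: 9+7=16, 9+16=6
a = 16: 16+7=4, 16+16=13
Distinct residues collected: {0, 4, 5, 6, 10, 13, 15, 16}
|A + B| = 8 (out of 19 total residues).

A + B = {0, 4, 5, 6, 10, 13, 15, 16}


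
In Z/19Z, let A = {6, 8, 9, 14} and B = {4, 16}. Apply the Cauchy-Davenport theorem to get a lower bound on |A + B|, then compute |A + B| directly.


Cauchy-Davenport: |A + B| ≥ min(p, |A| + |B| - 1) for A, B nonempty in Z/pZ.
|A| = 4, |B| = 2, p = 19.
CD lower bound = min(19, 4 + 2 - 1) = min(19, 5) = 5.
Compute A + B mod 19 directly:
a = 6: 6+4=10, 6+16=3
a = 8: 8+4=12, 8+16=5
a = 9: 9+4=13, 9+16=6
a = 14: 14+4=18, 14+16=11
A + B = {3, 5, 6, 10, 11, 12, 13, 18}, so |A + B| = 8.
Verify: 8 ≥ 5? Yes ✓.

CD lower bound = 5, actual |A + B| = 8.


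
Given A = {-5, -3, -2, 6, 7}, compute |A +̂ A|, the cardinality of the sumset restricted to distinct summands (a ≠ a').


Restricted sumset: A +̂ A = {a + a' : a ∈ A, a' ∈ A, a ≠ a'}.
Equivalently, take A + A and drop any sum 2a that is achievable ONLY as a + a for a ∈ A (i.e. sums representable only with equal summands).
Enumerate pairs (a, a') with a < a' (symmetric, so each unordered pair gives one sum; this covers all a ≠ a'):
  -5 + -3 = -8
  -5 + -2 = -7
  -5 + 6 = 1
  -5 + 7 = 2
  -3 + -2 = -5
  -3 + 6 = 3
  -3 + 7 = 4
  -2 + 6 = 4
  -2 + 7 = 5
  6 + 7 = 13
Collected distinct sums: {-8, -7, -5, 1, 2, 3, 4, 5, 13}
|A +̂ A| = 9
(Reference bound: |A +̂ A| ≥ 2|A| - 3 for |A| ≥ 2, with |A| = 5 giving ≥ 7.)

|A +̂ A| = 9


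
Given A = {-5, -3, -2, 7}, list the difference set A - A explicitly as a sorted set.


A - A = {a - a' : a, a' ∈ A}.
Compute a - a' for each ordered pair (a, a'):
a = -5: -5--5=0, -5--3=-2, -5--2=-3, -5-7=-12
a = -3: -3--5=2, -3--3=0, -3--2=-1, -3-7=-10
a = -2: -2--5=3, -2--3=1, -2--2=0, -2-7=-9
a = 7: 7--5=12, 7--3=10, 7--2=9, 7-7=0
Collecting distinct values (and noting 0 appears from a-a):
A - A = {-12, -10, -9, -3, -2, -1, 0, 1, 2, 3, 9, 10, 12}
|A - A| = 13

A - A = {-12, -10, -9, -3, -2, -1, 0, 1, 2, 3, 9, 10, 12}


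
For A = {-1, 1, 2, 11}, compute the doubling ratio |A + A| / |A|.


|A| = 4.
Compute A + A by enumerating all 16 pairs.
A + A = {-2, 0, 1, 2, 3, 4, 10, 12, 13, 22}, so |A + A| = 10.
K = |A + A| / |A| = 10/4 = 5/2 ≈ 2.5000.
Reference: AP of size 4 gives K = 7/4 ≈ 1.7500; a fully generic set of size 4 gives K ≈ 2.5000.

|A| = 4, |A + A| = 10, K = 10/4 = 5/2.


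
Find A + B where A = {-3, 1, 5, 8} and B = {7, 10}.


A + B = {a + b : a ∈ A, b ∈ B}.
Enumerate all |A|·|B| = 4·2 = 8 pairs (a, b) and collect distinct sums.
a = -3: -3+7=4, -3+10=7
a = 1: 1+7=8, 1+10=11
a = 5: 5+7=12, 5+10=15
a = 8: 8+7=15, 8+10=18
Collecting distinct sums: A + B = {4, 7, 8, 11, 12, 15, 18}
|A + B| = 7

A + B = {4, 7, 8, 11, 12, 15, 18}


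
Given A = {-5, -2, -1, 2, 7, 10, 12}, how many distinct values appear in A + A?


A + A = {a + a' : a, a' ∈ A}; |A| = 7.
General bounds: 2|A| - 1 ≤ |A + A| ≤ |A|(|A|+1)/2, i.e. 13 ≤ |A + A| ≤ 28.
Lower bound 2|A|-1 is attained iff A is an arithmetic progression.
Enumerate sums a + a' for a ≤ a' (symmetric, so this suffices):
a = -5: -5+-5=-10, -5+-2=-7, -5+-1=-6, -5+2=-3, -5+7=2, -5+10=5, -5+12=7
a = -2: -2+-2=-4, -2+-1=-3, -2+2=0, -2+7=5, -2+10=8, -2+12=10
a = -1: -1+-1=-2, -1+2=1, -1+7=6, -1+10=9, -1+12=11
a = 2: 2+2=4, 2+7=9, 2+10=12, 2+12=14
a = 7: 7+7=14, 7+10=17, 7+12=19
a = 10: 10+10=20, 10+12=22
a = 12: 12+12=24
Distinct sums: {-10, -7, -6, -4, -3, -2, 0, 1, 2, 4, 5, 6, 7, 8, 9, 10, 11, 12, 14, 17, 19, 20, 22, 24}
|A + A| = 24

|A + A| = 24


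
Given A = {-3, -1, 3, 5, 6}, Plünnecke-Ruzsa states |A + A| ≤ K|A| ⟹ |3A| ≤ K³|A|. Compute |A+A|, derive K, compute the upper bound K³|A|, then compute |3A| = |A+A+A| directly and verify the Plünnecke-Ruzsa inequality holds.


|A| = 5.
Step 1: Compute A + A by enumerating all 25 pairs.
A + A = {-6, -4, -2, 0, 2, 3, 4, 5, 6, 8, 9, 10, 11, 12}, so |A + A| = 14.
Step 2: Doubling constant K = |A + A|/|A| = 14/5 = 14/5 ≈ 2.8000.
Step 3: Plünnecke-Ruzsa gives |3A| ≤ K³·|A| = (2.8000)³ · 5 ≈ 109.7600.
Step 4: Compute 3A = A + A + A directly by enumerating all triples (a,b,c) ∈ A³; |3A| = 24.
Step 5: Check 24 ≤ 109.7600? Yes ✓.

K = 14/5, Plünnecke-Ruzsa bound K³|A| ≈ 109.7600, |3A| = 24, inequality holds.


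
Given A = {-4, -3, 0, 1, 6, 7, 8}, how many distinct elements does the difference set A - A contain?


A - A = {a - a' : a, a' ∈ A}; |A| = 7.
Bounds: 2|A|-1 ≤ |A - A| ≤ |A|² - |A| + 1, i.e. 13 ≤ |A - A| ≤ 43.
Note: 0 ∈ A - A always (from a - a). The set is symmetric: if d ∈ A - A then -d ∈ A - A.
Enumerate nonzero differences d = a - a' with a > a' (then include -d):
Positive differences: {1, 2, 3, 4, 5, 6, 7, 8, 9, 10, 11, 12}
Full difference set: {0} ∪ (positive diffs) ∪ (negative diffs).
|A - A| = 1 + 2·12 = 25 (matches direct enumeration: 25).

|A - A| = 25


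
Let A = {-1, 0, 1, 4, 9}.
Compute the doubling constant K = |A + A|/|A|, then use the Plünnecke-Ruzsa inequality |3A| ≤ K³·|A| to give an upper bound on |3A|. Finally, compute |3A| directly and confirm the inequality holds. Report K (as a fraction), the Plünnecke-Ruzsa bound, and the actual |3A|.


|A| = 5.
Step 1: Compute A + A by enumerating all 25 pairs.
A + A = {-2, -1, 0, 1, 2, 3, 4, 5, 8, 9, 10, 13, 18}, so |A + A| = 13.
Step 2: Doubling constant K = |A + A|/|A| = 13/5 = 13/5 ≈ 2.6000.
Step 3: Plünnecke-Ruzsa gives |3A| ≤ K³·|A| = (2.6000)³ · 5 ≈ 87.8800.
Step 4: Compute 3A = A + A + A directly by enumerating all triples (a,b,c) ∈ A³; |3A| = 23.
Step 5: Check 23 ≤ 87.8800? Yes ✓.

K = 13/5, Plünnecke-Ruzsa bound K³|A| ≈ 87.8800, |3A| = 23, inequality holds.


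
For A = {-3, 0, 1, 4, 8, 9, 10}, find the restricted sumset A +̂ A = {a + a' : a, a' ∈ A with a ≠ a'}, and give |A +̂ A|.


Restricted sumset: A +̂ A = {a + a' : a ∈ A, a' ∈ A, a ≠ a'}.
Equivalently, take A + A and drop any sum 2a that is achievable ONLY as a + a for a ∈ A (i.e. sums representable only with equal summands).
Enumerate pairs (a, a') with a < a' (symmetric, so each unordered pair gives one sum; this covers all a ≠ a'):
  -3 + 0 = -3
  -3 + 1 = -2
  -3 + 4 = 1
  -3 + 8 = 5
  -3 + 9 = 6
  -3 + 10 = 7
  0 + 1 = 1
  0 + 4 = 4
  0 + 8 = 8
  0 + 9 = 9
  0 + 10 = 10
  1 + 4 = 5
  1 + 8 = 9
  1 + 9 = 10
  1 + 10 = 11
  4 + 8 = 12
  4 + 9 = 13
  4 + 10 = 14
  8 + 9 = 17
  8 + 10 = 18
  9 + 10 = 19
Collected distinct sums: {-3, -2, 1, 4, 5, 6, 7, 8, 9, 10, 11, 12, 13, 14, 17, 18, 19}
|A +̂ A| = 17
(Reference bound: |A +̂ A| ≥ 2|A| - 3 for |A| ≥ 2, with |A| = 7 giving ≥ 11.)

|A +̂ A| = 17


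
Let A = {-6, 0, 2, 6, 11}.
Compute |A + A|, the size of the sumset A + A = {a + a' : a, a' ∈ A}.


A + A = {a + a' : a, a' ∈ A}; |A| = 5.
General bounds: 2|A| - 1 ≤ |A + A| ≤ |A|(|A|+1)/2, i.e. 9 ≤ |A + A| ≤ 15.
Lower bound 2|A|-1 is attained iff A is an arithmetic progression.
Enumerate sums a + a' for a ≤ a' (symmetric, so this suffices):
a = -6: -6+-6=-12, -6+0=-6, -6+2=-4, -6+6=0, -6+11=5
a = 0: 0+0=0, 0+2=2, 0+6=6, 0+11=11
a = 2: 2+2=4, 2+6=8, 2+11=13
a = 6: 6+6=12, 6+11=17
a = 11: 11+11=22
Distinct sums: {-12, -6, -4, 0, 2, 4, 5, 6, 8, 11, 12, 13, 17, 22}
|A + A| = 14

|A + A| = 14


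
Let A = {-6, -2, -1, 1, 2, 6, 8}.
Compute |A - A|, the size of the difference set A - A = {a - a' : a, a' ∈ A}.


A - A = {a - a' : a, a' ∈ A}; |A| = 7.
Bounds: 2|A|-1 ≤ |A - A| ≤ |A|² - |A| + 1, i.e. 13 ≤ |A - A| ≤ 43.
Note: 0 ∈ A - A always (from a - a). The set is symmetric: if d ∈ A - A then -d ∈ A - A.
Enumerate nonzero differences d = a - a' with a > a' (then include -d):
Positive differences: {1, 2, 3, 4, 5, 6, 7, 8, 9, 10, 12, 14}
Full difference set: {0} ∪ (positive diffs) ∪ (negative diffs).
|A - A| = 1 + 2·12 = 25 (matches direct enumeration: 25).

|A - A| = 25


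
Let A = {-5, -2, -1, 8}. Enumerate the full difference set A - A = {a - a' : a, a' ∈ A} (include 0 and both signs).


A - A = {a - a' : a, a' ∈ A}.
Compute a - a' for each ordered pair (a, a'):
a = -5: -5--5=0, -5--2=-3, -5--1=-4, -5-8=-13
a = -2: -2--5=3, -2--2=0, -2--1=-1, -2-8=-10
a = -1: -1--5=4, -1--2=1, -1--1=0, -1-8=-9
a = 8: 8--5=13, 8--2=10, 8--1=9, 8-8=0
Collecting distinct values (and noting 0 appears from a-a):
A - A = {-13, -10, -9, -4, -3, -1, 0, 1, 3, 4, 9, 10, 13}
|A - A| = 13

A - A = {-13, -10, -9, -4, -3, -1, 0, 1, 3, 4, 9, 10, 13}


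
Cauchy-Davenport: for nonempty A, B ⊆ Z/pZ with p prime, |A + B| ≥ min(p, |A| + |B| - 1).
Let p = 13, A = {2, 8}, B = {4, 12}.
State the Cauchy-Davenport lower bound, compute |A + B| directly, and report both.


Cauchy-Davenport: |A + B| ≥ min(p, |A| + |B| - 1) for A, B nonempty in Z/pZ.
|A| = 2, |B| = 2, p = 13.
CD lower bound = min(13, 2 + 2 - 1) = min(13, 3) = 3.
Compute A + B mod 13 directly:
a = 2: 2+4=6, 2+12=1
a = 8: 8+4=12, 8+12=7
A + B = {1, 6, 7, 12}, so |A + B| = 4.
Verify: 4 ≥ 3? Yes ✓.

CD lower bound = 3, actual |A + B| = 4.


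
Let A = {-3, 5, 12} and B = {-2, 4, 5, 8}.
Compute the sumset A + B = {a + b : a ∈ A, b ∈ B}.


A + B = {a + b : a ∈ A, b ∈ B}.
Enumerate all |A|·|B| = 3·4 = 12 pairs (a, b) and collect distinct sums.
a = -3: -3+-2=-5, -3+4=1, -3+5=2, -3+8=5
a = 5: 5+-2=3, 5+4=9, 5+5=10, 5+8=13
a = 12: 12+-2=10, 12+4=16, 12+5=17, 12+8=20
Collecting distinct sums: A + B = {-5, 1, 2, 3, 5, 9, 10, 13, 16, 17, 20}
|A + B| = 11

A + B = {-5, 1, 2, 3, 5, 9, 10, 13, 16, 17, 20}


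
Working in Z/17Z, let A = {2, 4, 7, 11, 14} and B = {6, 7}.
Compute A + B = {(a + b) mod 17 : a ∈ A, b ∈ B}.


Work in Z/17Z: reduce every sum a + b modulo 17.
Enumerate all 10 pairs:
a = 2: 2+6=8, 2+7=9
a = 4: 4+6=10, 4+7=11
a = 7: 7+6=13, 7+7=14
a = 11: 11+6=0, 11+7=1
a = 14: 14+6=3, 14+7=4
Distinct residues collected: {0, 1, 3, 4, 8, 9, 10, 11, 13, 14}
|A + B| = 10 (out of 17 total residues).

A + B = {0, 1, 3, 4, 8, 9, 10, 11, 13, 14}


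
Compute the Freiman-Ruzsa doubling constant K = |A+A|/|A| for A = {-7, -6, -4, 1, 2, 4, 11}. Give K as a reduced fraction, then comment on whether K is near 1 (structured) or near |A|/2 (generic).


|A| = 7.
Compute A + A by enumerating all 49 pairs.
A + A = {-14, -13, -12, -11, -10, -8, -6, -5, -4, -3, -2, 0, 2, 3, 4, 5, 6, 7, 8, 12, 13, 15, 22}, so |A + A| = 23.
K = |A + A| / |A| = 23/7 (already in lowest terms) ≈ 3.2857.
Reference: AP of size 7 gives K = 13/7 ≈ 1.8571; a fully generic set of size 7 gives K ≈ 4.0000.

|A| = 7, |A + A| = 23, K = 23/7.


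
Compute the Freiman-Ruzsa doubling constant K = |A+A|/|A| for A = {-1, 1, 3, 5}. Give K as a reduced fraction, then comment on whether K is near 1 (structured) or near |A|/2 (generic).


|A| = 4.
Compute A + A by enumerating all 16 pairs.
A + A = {-2, 0, 2, 4, 6, 8, 10}, so |A + A| = 7.
K = |A + A| / |A| = 7/4 (already in lowest terms) ≈ 1.7500.
Reference: AP of size 4 gives K = 7/4 ≈ 1.7500; a fully generic set of size 4 gives K ≈ 2.5000.

|A| = 4, |A + A| = 7, K = 7/4.


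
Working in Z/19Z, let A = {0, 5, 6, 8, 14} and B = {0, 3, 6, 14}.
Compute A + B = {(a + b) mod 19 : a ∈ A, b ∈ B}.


Work in Z/19Z: reduce every sum a + b modulo 19.
Enumerate all 20 pairs:
a = 0: 0+0=0, 0+3=3, 0+6=6, 0+14=14
a = 5: 5+0=5, 5+3=8, 5+6=11, 5+14=0
a = 6: 6+0=6, 6+3=9, 6+6=12, 6+14=1
a = 8: 8+0=8, 8+3=11, 8+6=14, 8+14=3
a = 14: 14+0=14, 14+3=17, 14+6=1, 14+14=9
Distinct residues collected: {0, 1, 3, 5, 6, 8, 9, 11, 12, 14, 17}
|A + B| = 11 (out of 19 total residues).

A + B = {0, 1, 3, 5, 6, 8, 9, 11, 12, 14, 17}


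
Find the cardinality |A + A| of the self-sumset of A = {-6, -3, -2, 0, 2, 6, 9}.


A + A = {a + a' : a, a' ∈ A}; |A| = 7.
General bounds: 2|A| - 1 ≤ |A + A| ≤ |A|(|A|+1)/2, i.e. 13 ≤ |A + A| ≤ 28.
Lower bound 2|A|-1 is attained iff A is an arithmetic progression.
Enumerate sums a + a' for a ≤ a' (symmetric, so this suffices):
a = -6: -6+-6=-12, -6+-3=-9, -6+-2=-8, -6+0=-6, -6+2=-4, -6+6=0, -6+9=3
a = -3: -3+-3=-6, -3+-2=-5, -3+0=-3, -3+2=-1, -3+6=3, -3+9=6
a = -2: -2+-2=-4, -2+0=-2, -2+2=0, -2+6=4, -2+9=7
a = 0: 0+0=0, 0+2=2, 0+6=6, 0+9=9
a = 2: 2+2=4, 2+6=8, 2+9=11
a = 6: 6+6=12, 6+9=15
a = 9: 9+9=18
Distinct sums: {-12, -9, -8, -6, -5, -4, -3, -2, -1, 0, 2, 3, 4, 6, 7, 8, 9, 11, 12, 15, 18}
|A + A| = 21

|A + A| = 21


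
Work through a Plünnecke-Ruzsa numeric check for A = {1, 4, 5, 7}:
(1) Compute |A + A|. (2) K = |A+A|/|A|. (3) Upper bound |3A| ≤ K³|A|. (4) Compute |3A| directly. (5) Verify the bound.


|A| = 4.
Step 1: Compute A + A by enumerating all 16 pairs.
A + A = {2, 5, 6, 8, 9, 10, 11, 12, 14}, so |A + A| = 9.
Step 2: Doubling constant K = |A + A|/|A| = 9/4 = 9/4 ≈ 2.2500.
Step 3: Plünnecke-Ruzsa gives |3A| ≤ K³·|A| = (2.2500)³ · 4 ≈ 45.5625.
Step 4: Compute 3A = A + A + A directly by enumerating all triples (a,b,c) ∈ A³; |3A| = 15.
Step 5: Check 15 ≤ 45.5625? Yes ✓.

K = 9/4, Plünnecke-Ruzsa bound K³|A| ≈ 45.5625, |3A| = 15, inequality holds.


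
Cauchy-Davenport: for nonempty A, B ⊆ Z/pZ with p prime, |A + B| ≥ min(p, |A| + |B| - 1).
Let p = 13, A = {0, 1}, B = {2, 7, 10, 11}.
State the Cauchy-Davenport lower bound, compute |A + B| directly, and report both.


Cauchy-Davenport: |A + B| ≥ min(p, |A| + |B| - 1) for A, B nonempty in Z/pZ.
|A| = 2, |B| = 4, p = 13.
CD lower bound = min(13, 2 + 4 - 1) = min(13, 5) = 5.
Compute A + B mod 13 directly:
a = 0: 0+2=2, 0+7=7, 0+10=10, 0+11=11
a = 1: 1+2=3, 1+7=8, 1+10=11, 1+11=12
A + B = {2, 3, 7, 8, 10, 11, 12}, so |A + B| = 7.
Verify: 7 ≥ 5? Yes ✓.

CD lower bound = 5, actual |A + B| = 7.


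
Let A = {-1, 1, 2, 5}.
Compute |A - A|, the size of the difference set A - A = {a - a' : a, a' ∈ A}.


A - A = {a - a' : a, a' ∈ A}; |A| = 4.
Bounds: 2|A|-1 ≤ |A - A| ≤ |A|² - |A| + 1, i.e. 7 ≤ |A - A| ≤ 13.
Note: 0 ∈ A - A always (from a - a). The set is symmetric: if d ∈ A - A then -d ∈ A - A.
Enumerate nonzero differences d = a - a' with a > a' (then include -d):
Positive differences: {1, 2, 3, 4, 6}
Full difference set: {0} ∪ (positive diffs) ∪ (negative diffs).
|A - A| = 1 + 2·5 = 11 (matches direct enumeration: 11).

|A - A| = 11


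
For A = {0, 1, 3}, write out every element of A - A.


A - A = {a - a' : a, a' ∈ A}.
Compute a - a' for each ordered pair (a, a'):
a = 0: 0-0=0, 0-1=-1, 0-3=-3
a = 1: 1-0=1, 1-1=0, 1-3=-2
a = 3: 3-0=3, 3-1=2, 3-3=0
Collecting distinct values (and noting 0 appears from a-a):
A - A = {-3, -2, -1, 0, 1, 2, 3}
|A - A| = 7

A - A = {-3, -2, -1, 0, 1, 2, 3}


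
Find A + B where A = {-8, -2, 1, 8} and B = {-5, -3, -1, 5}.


A + B = {a + b : a ∈ A, b ∈ B}.
Enumerate all |A|·|B| = 4·4 = 16 pairs (a, b) and collect distinct sums.
a = -8: -8+-5=-13, -8+-3=-11, -8+-1=-9, -8+5=-3
a = -2: -2+-5=-7, -2+-3=-5, -2+-1=-3, -2+5=3
a = 1: 1+-5=-4, 1+-3=-2, 1+-1=0, 1+5=6
a = 8: 8+-5=3, 8+-3=5, 8+-1=7, 8+5=13
Collecting distinct sums: A + B = {-13, -11, -9, -7, -5, -4, -3, -2, 0, 3, 5, 6, 7, 13}
|A + B| = 14

A + B = {-13, -11, -9, -7, -5, -4, -3, -2, 0, 3, 5, 6, 7, 13}


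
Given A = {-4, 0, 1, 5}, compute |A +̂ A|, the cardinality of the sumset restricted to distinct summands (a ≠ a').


Restricted sumset: A +̂ A = {a + a' : a ∈ A, a' ∈ A, a ≠ a'}.
Equivalently, take A + A and drop any sum 2a that is achievable ONLY as a + a for a ∈ A (i.e. sums representable only with equal summands).
Enumerate pairs (a, a') with a < a' (symmetric, so each unordered pair gives one sum; this covers all a ≠ a'):
  -4 + 0 = -4
  -4 + 1 = -3
  -4 + 5 = 1
  0 + 1 = 1
  0 + 5 = 5
  1 + 5 = 6
Collected distinct sums: {-4, -3, 1, 5, 6}
|A +̂ A| = 5
(Reference bound: |A +̂ A| ≥ 2|A| - 3 for |A| ≥ 2, with |A| = 4 giving ≥ 5.)

|A +̂ A| = 5


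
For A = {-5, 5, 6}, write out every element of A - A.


A - A = {a - a' : a, a' ∈ A}.
Compute a - a' for each ordered pair (a, a'):
a = -5: -5--5=0, -5-5=-10, -5-6=-11
a = 5: 5--5=10, 5-5=0, 5-6=-1
a = 6: 6--5=11, 6-5=1, 6-6=0
Collecting distinct values (and noting 0 appears from a-a):
A - A = {-11, -10, -1, 0, 1, 10, 11}
|A - A| = 7

A - A = {-11, -10, -1, 0, 1, 10, 11}


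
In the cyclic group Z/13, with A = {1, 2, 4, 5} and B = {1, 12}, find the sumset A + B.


Work in Z/13Z: reduce every sum a + b modulo 13.
Enumerate all 8 pairs:
a = 1: 1+1=2, 1+12=0
a = 2: 2+1=3, 2+12=1
a = 4: 4+1=5, 4+12=3
a = 5: 5+1=6, 5+12=4
Distinct residues collected: {0, 1, 2, 3, 4, 5, 6}
|A + B| = 7 (out of 13 total residues).

A + B = {0, 1, 2, 3, 4, 5, 6}


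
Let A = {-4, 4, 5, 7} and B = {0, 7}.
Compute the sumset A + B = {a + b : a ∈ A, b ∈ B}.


A + B = {a + b : a ∈ A, b ∈ B}.
Enumerate all |A|·|B| = 4·2 = 8 pairs (a, b) and collect distinct sums.
a = -4: -4+0=-4, -4+7=3
a = 4: 4+0=4, 4+7=11
a = 5: 5+0=5, 5+7=12
a = 7: 7+0=7, 7+7=14
Collecting distinct sums: A + B = {-4, 3, 4, 5, 7, 11, 12, 14}
|A + B| = 8

A + B = {-4, 3, 4, 5, 7, 11, 12, 14}


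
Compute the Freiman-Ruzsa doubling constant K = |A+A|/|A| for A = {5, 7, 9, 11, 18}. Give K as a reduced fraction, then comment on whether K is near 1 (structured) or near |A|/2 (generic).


|A| = 5.
Compute A + A by enumerating all 25 pairs.
A + A = {10, 12, 14, 16, 18, 20, 22, 23, 25, 27, 29, 36}, so |A + A| = 12.
K = |A + A| / |A| = 12/5 (already in lowest terms) ≈ 2.4000.
Reference: AP of size 5 gives K = 9/5 ≈ 1.8000; a fully generic set of size 5 gives K ≈ 3.0000.

|A| = 5, |A + A| = 12, K = 12/5.


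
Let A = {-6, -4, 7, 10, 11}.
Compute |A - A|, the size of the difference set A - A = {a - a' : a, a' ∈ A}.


A - A = {a - a' : a, a' ∈ A}; |A| = 5.
Bounds: 2|A|-1 ≤ |A - A| ≤ |A|² - |A| + 1, i.e. 9 ≤ |A - A| ≤ 21.
Note: 0 ∈ A - A always (from a - a). The set is symmetric: if d ∈ A - A then -d ∈ A - A.
Enumerate nonzero differences d = a - a' with a > a' (then include -d):
Positive differences: {1, 2, 3, 4, 11, 13, 14, 15, 16, 17}
Full difference set: {0} ∪ (positive diffs) ∪ (negative diffs).
|A - A| = 1 + 2·10 = 21 (matches direct enumeration: 21).

|A - A| = 21


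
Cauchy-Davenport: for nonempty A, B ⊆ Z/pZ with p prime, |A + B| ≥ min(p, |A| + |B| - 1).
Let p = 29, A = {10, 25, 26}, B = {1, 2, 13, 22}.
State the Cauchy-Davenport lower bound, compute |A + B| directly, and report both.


Cauchy-Davenport: |A + B| ≥ min(p, |A| + |B| - 1) for A, B nonempty in Z/pZ.
|A| = 3, |B| = 4, p = 29.
CD lower bound = min(29, 3 + 4 - 1) = min(29, 6) = 6.
Compute A + B mod 29 directly:
a = 10: 10+1=11, 10+2=12, 10+13=23, 10+22=3
a = 25: 25+1=26, 25+2=27, 25+13=9, 25+22=18
a = 26: 26+1=27, 26+2=28, 26+13=10, 26+22=19
A + B = {3, 9, 10, 11, 12, 18, 19, 23, 26, 27, 28}, so |A + B| = 11.
Verify: 11 ≥ 6? Yes ✓.

CD lower bound = 6, actual |A + B| = 11.


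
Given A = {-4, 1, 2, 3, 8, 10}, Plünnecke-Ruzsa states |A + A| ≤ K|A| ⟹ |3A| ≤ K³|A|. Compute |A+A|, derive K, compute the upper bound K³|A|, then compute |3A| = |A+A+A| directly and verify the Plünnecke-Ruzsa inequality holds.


|A| = 6.
Step 1: Compute A + A by enumerating all 36 pairs.
A + A = {-8, -3, -2, -1, 2, 3, 4, 5, 6, 9, 10, 11, 12, 13, 16, 18, 20}, so |A + A| = 17.
Step 2: Doubling constant K = |A + A|/|A| = 17/6 = 17/6 ≈ 2.8333.
Step 3: Plünnecke-Ruzsa gives |3A| ≤ K³·|A| = (2.8333)³ · 6 ≈ 136.4722.
Step 4: Compute 3A = A + A + A directly by enumerating all triples (a,b,c) ∈ A³; |3A| = 34.
Step 5: Check 34 ≤ 136.4722? Yes ✓.

K = 17/6, Plünnecke-Ruzsa bound K³|A| ≈ 136.4722, |3A| = 34, inequality holds.


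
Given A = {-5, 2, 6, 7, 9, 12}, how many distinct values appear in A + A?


A + A = {a + a' : a, a' ∈ A}; |A| = 6.
General bounds: 2|A| - 1 ≤ |A + A| ≤ |A|(|A|+1)/2, i.e. 11 ≤ |A + A| ≤ 21.
Lower bound 2|A|-1 is attained iff A is an arithmetic progression.
Enumerate sums a + a' for a ≤ a' (symmetric, so this suffices):
a = -5: -5+-5=-10, -5+2=-3, -5+6=1, -5+7=2, -5+9=4, -5+12=7
a = 2: 2+2=4, 2+6=8, 2+7=9, 2+9=11, 2+12=14
a = 6: 6+6=12, 6+7=13, 6+9=15, 6+12=18
a = 7: 7+7=14, 7+9=16, 7+12=19
a = 9: 9+9=18, 9+12=21
a = 12: 12+12=24
Distinct sums: {-10, -3, 1, 2, 4, 7, 8, 9, 11, 12, 13, 14, 15, 16, 18, 19, 21, 24}
|A + A| = 18

|A + A| = 18


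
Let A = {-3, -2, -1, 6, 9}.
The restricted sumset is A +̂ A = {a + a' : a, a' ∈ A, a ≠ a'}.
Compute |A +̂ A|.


Restricted sumset: A +̂ A = {a + a' : a ∈ A, a' ∈ A, a ≠ a'}.
Equivalently, take A + A and drop any sum 2a that is achievable ONLY as a + a for a ∈ A (i.e. sums representable only with equal summands).
Enumerate pairs (a, a') with a < a' (symmetric, so each unordered pair gives one sum; this covers all a ≠ a'):
  -3 + -2 = -5
  -3 + -1 = -4
  -3 + 6 = 3
  -3 + 9 = 6
  -2 + -1 = -3
  -2 + 6 = 4
  -2 + 9 = 7
  -1 + 6 = 5
  -1 + 9 = 8
  6 + 9 = 15
Collected distinct sums: {-5, -4, -3, 3, 4, 5, 6, 7, 8, 15}
|A +̂ A| = 10
(Reference bound: |A +̂ A| ≥ 2|A| - 3 for |A| ≥ 2, with |A| = 5 giving ≥ 7.)

|A +̂ A| = 10


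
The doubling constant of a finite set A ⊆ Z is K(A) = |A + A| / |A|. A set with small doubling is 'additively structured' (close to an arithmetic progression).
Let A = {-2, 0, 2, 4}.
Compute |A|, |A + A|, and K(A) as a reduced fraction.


|A| = 4.
Compute A + A by enumerating all 16 pairs.
A + A = {-4, -2, 0, 2, 4, 6, 8}, so |A + A| = 7.
K = |A + A| / |A| = 7/4 (already in lowest terms) ≈ 1.7500.
Reference: AP of size 4 gives K = 7/4 ≈ 1.7500; a fully generic set of size 4 gives K ≈ 2.5000.

|A| = 4, |A + A| = 7, K = 7/4.


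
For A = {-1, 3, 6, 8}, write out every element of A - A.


A - A = {a - a' : a, a' ∈ A}.
Compute a - a' for each ordered pair (a, a'):
a = -1: -1--1=0, -1-3=-4, -1-6=-7, -1-8=-9
a = 3: 3--1=4, 3-3=0, 3-6=-3, 3-8=-5
a = 6: 6--1=7, 6-3=3, 6-6=0, 6-8=-2
a = 8: 8--1=9, 8-3=5, 8-6=2, 8-8=0
Collecting distinct values (and noting 0 appears from a-a):
A - A = {-9, -7, -5, -4, -3, -2, 0, 2, 3, 4, 5, 7, 9}
|A - A| = 13

A - A = {-9, -7, -5, -4, -3, -2, 0, 2, 3, 4, 5, 7, 9}


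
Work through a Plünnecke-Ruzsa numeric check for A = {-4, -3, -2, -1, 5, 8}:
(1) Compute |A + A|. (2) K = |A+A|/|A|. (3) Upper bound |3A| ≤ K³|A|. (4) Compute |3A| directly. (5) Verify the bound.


|A| = 6.
Step 1: Compute A + A by enumerating all 36 pairs.
A + A = {-8, -7, -6, -5, -4, -3, -2, 1, 2, 3, 4, 5, 6, 7, 10, 13, 16}, so |A + A| = 17.
Step 2: Doubling constant K = |A + A|/|A| = 17/6 = 17/6 ≈ 2.8333.
Step 3: Plünnecke-Ruzsa gives |3A| ≤ K³·|A| = (2.8333)³ · 6 ≈ 136.4722.
Step 4: Compute 3A = A + A + A directly by enumerating all triples (a,b,c) ∈ A³; |3A| = 31.
Step 5: Check 31 ≤ 136.4722? Yes ✓.

K = 17/6, Plünnecke-Ruzsa bound K³|A| ≈ 136.4722, |3A| = 31, inequality holds.


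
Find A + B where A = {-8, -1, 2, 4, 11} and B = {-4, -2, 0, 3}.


A + B = {a + b : a ∈ A, b ∈ B}.
Enumerate all |A|·|B| = 5·4 = 20 pairs (a, b) and collect distinct sums.
a = -8: -8+-4=-12, -8+-2=-10, -8+0=-8, -8+3=-5
a = -1: -1+-4=-5, -1+-2=-3, -1+0=-1, -1+3=2
a = 2: 2+-4=-2, 2+-2=0, 2+0=2, 2+3=5
a = 4: 4+-4=0, 4+-2=2, 4+0=4, 4+3=7
a = 11: 11+-4=7, 11+-2=9, 11+0=11, 11+3=14
Collecting distinct sums: A + B = {-12, -10, -8, -5, -3, -2, -1, 0, 2, 4, 5, 7, 9, 11, 14}
|A + B| = 15

A + B = {-12, -10, -8, -5, -3, -2, -1, 0, 2, 4, 5, 7, 9, 11, 14}


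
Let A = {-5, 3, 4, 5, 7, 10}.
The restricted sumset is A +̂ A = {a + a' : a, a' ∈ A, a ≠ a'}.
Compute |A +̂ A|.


Restricted sumset: A +̂ A = {a + a' : a ∈ A, a' ∈ A, a ≠ a'}.
Equivalently, take A + A and drop any sum 2a that is achievable ONLY as a + a for a ∈ A (i.e. sums representable only with equal summands).
Enumerate pairs (a, a') with a < a' (symmetric, so each unordered pair gives one sum; this covers all a ≠ a'):
  -5 + 3 = -2
  -5 + 4 = -1
  -5 + 5 = 0
  -5 + 7 = 2
  -5 + 10 = 5
  3 + 4 = 7
  3 + 5 = 8
  3 + 7 = 10
  3 + 10 = 13
  4 + 5 = 9
  4 + 7 = 11
  4 + 10 = 14
  5 + 7 = 12
  5 + 10 = 15
  7 + 10 = 17
Collected distinct sums: {-2, -1, 0, 2, 5, 7, 8, 9, 10, 11, 12, 13, 14, 15, 17}
|A +̂ A| = 15
(Reference bound: |A +̂ A| ≥ 2|A| - 3 for |A| ≥ 2, with |A| = 6 giving ≥ 9.)

|A +̂ A| = 15


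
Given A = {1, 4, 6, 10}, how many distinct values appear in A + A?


A + A = {a + a' : a, a' ∈ A}; |A| = 4.
General bounds: 2|A| - 1 ≤ |A + A| ≤ |A|(|A|+1)/2, i.e. 7 ≤ |A + A| ≤ 10.
Lower bound 2|A|-1 is attained iff A is an arithmetic progression.
Enumerate sums a + a' for a ≤ a' (symmetric, so this suffices):
a = 1: 1+1=2, 1+4=5, 1+6=7, 1+10=11
a = 4: 4+4=8, 4+6=10, 4+10=14
a = 6: 6+6=12, 6+10=16
a = 10: 10+10=20
Distinct sums: {2, 5, 7, 8, 10, 11, 12, 14, 16, 20}
|A + A| = 10

|A + A| = 10


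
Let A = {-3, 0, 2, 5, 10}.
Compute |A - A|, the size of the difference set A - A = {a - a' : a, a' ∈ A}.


A - A = {a - a' : a, a' ∈ A}; |A| = 5.
Bounds: 2|A|-1 ≤ |A - A| ≤ |A|² - |A| + 1, i.e. 9 ≤ |A - A| ≤ 21.
Note: 0 ∈ A - A always (from a - a). The set is symmetric: if d ∈ A - A then -d ∈ A - A.
Enumerate nonzero differences d = a - a' with a > a' (then include -d):
Positive differences: {2, 3, 5, 8, 10, 13}
Full difference set: {0} ∪ (positive diffs) ∪ (negative diffs).
|A - A| = 1 + 2·6 = 13 (matches direct enumeration: 13).

|A - A| = 13


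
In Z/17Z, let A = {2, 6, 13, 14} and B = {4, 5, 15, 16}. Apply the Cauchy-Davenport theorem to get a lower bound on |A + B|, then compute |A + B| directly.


Cauchy-Davenport: |A + B| ≥ min(p, |A| + |B| - 1) for A, B nonempty in Z/pZ.
|A| = 4, |B| = 4, p = 17.
CD lower bound = min(17, 4 + 4 - 1) = min(17, 7) = 7.
Compute A + B mod 17 directly:
a = 2: 2+4=6, 2+5=7, 2+15=0, 2+16=1
a = 6: 6+4=10, 6+5=11, 6+15=4, 6+16=5
a = 13: 13+4=0, 13+5=1, 13+15=11, 13+16=12
a = 14: 14+4=1, 14+5=2, 14+15=12, 14+16=13
A + B = {0, 1, 2, 4, 5, 6, 7, 10, 11, 12, 13}, so |A + B| = 11.
Verify: 11 ≥ 7? Yes ✓.

CD lower bound = 7, actual |A + B| = 11.


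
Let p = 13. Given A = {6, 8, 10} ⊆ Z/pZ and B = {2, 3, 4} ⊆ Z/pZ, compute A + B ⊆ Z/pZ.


Work in Z/13Z: reduce every sum a + b modulo 13.
Enumerate all 9 pairs:
a = 6: 6+2=8, 6+3=9, 6+4=10
a = 8: 8+2=10, 8+3=11, 8+4=12
a = 10: 10+2=12, 10+3=0, 10+4=1
Distinct residues collected: {0, 1, 8, 9, 10, 11, 12}
|A + B| = 7 (out of 13 total residues).

A + B = {0, 1, 8, 9, 10, 11, 12}


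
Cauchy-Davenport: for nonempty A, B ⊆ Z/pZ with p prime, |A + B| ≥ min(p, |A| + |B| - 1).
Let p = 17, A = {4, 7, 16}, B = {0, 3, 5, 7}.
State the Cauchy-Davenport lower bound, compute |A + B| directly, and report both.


Cauchy-Davenport: |A + B| ≥ min(p, |A| + |B| - 1) for A, B nonempty in Z/pZ.
|A| = 3, |B| = 4, p = 17.
CD lower bound = min(17, 3 + 4 - 1) = min(17, 6) = 6.
Compute A + B mod 17 directly:
a = 4: 4+0=4, 4+3=7, 4+5=9, 4+7=11
a = 7: 7+0=7, 7+3=10, 7+5=12, 7+7=14
a = 16: 16+0=16, 16+3=2, 16+5=4, 16+7=6
A + B = {2, 4, 6, 7, 9, 10, 11, 12, 14, 16}, so |A + B| = 10.
Verify: 10 ≥ 6? Yes ✓.

CD lower bound = 6, actual |A + B| = 10.


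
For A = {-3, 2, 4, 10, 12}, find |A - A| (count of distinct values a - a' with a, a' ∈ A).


A - A = {a - a' : a, a' ∈ A}; |A| = 5.
Bounds: 2|A|-1 ≤ |A - A| ≤ |A|² - |A| + 1, i.e. 9 ≤ |A - A| ≤ 21.
Note: 0 ∈ A - A always (from a - a). The set is symmetric: if d ∈ A - A then -d ∈ A - A.
Enumerate nonzero differences d = a - a' with a > a' (then include -d):
Positive differences: {2, 5, 6, 7, 8, 10, 13, 15}
Full difference set: {0} ∪ (positive diffs) ∪ (negative diffs).
|A - A| = 1 + 2·8 = 17 (matches direct enumeration: 17).

|A - A| = 17


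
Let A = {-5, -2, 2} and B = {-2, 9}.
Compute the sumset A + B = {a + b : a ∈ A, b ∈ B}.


A + B = {a + b : a ∈ A, b ∈ B}.
Enumerate all |A|·|B| = 3·2 = 6 pairs (a, b) and collect distinct sums.
a = -5: -5+-2=-7, -5+9=4
a = -2: -2+-2=-4, -2+9=7
a = 2: 2+-2=0, 2+9=11
Collecting distinct sums: A + B = {-7, -4, 0, 4, 7, 11}
|A + B| = 6

A + B = {-7, -4, 0, 4, 7, 11}


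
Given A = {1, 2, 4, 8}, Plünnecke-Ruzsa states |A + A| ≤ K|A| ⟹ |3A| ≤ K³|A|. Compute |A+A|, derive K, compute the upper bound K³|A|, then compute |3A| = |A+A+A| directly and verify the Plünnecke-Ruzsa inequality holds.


|A| = 4.
Step 1: Compute A + A by enumerating all 16 pairs.
A + A = {2, 3, 4, 5, 6, 8, 9, 10, 12, 16}, so |A + A| = 10.
Step 2: Doubling constant K = |A + A|/|A| = 10/4 = 10/4 ≈ 2.5000.
Step 3: Plünnecke-Ruzsa gives |3A| ≤ K³·|A| = (2.5000)³ · 4 ≈ 62.5000.
Step 4: Compute 3A = A + A + A directly by enumerating all triples (a,b,c) ∈ A³; |3A| = 17.
Step 5: Check 17 ≤ 62.5000? Yes ✓.

K = 10/4, Plünnecke-Ruzsa bound K³|A| ≈ 62.5000, |3A| = 17, inequality holds.


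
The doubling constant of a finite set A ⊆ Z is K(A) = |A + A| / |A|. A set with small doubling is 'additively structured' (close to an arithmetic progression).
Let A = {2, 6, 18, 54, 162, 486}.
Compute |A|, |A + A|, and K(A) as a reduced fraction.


|A| = 6.
Compute A + A by enumerating all 36 pairs.
A + A = {4, 8, 12, 20, 24, 36, 56, 60, 72, 108, 164, 168, 180, 216, 324, 488, 492, 504, 540, 648, 972}, so |A + A| = 21.
K = |A + A| / |A| = 21/6 = 7/2 ≈ 3.5000.
Reference: AP of size 6 gives K = 11/6 ≈ 1.8333; a fully generic set of size 6 gives K ≈ 3.5000.

|A| = 6, |A + A| = 21, K = 21/6 = 7/2.


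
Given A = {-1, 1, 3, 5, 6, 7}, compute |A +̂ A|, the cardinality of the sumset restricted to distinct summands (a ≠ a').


Restricted sumset: A +̂ A = {a + a' : a ∈ A, a' ∈ A, a ≠ a'}.
Equivalently, take A + A and drop any sum 2a that is achievable ONLY as a + a for a ∈ A (i.e. sums representable only with equal summands).
Enumerate pairs (a, a') with a < a' (symmetric, so each unordered pair gives one sum; this covers all a ≠ a'):
  -1 + 1 = 0
  -1 + 3 = 2
  -1 + 5 = 4
  -1 + 6 = 5
  -1 + 7 = 6
  1 + 3 = 4
  1 + 5 = 6
  1 + 6 = 7
  1 + 7 = 8
  3 + 5 = 8
  3 + 6 = 9
  3 + 7 = 10
  5 + 6 = 11
  5 + 7 = 12
  6 + 7 = 13
Collected distinct sums: {0, 2, 4, 5, 6, 7, 8, 9, 10, 11, 12, 13}
|A +̂ A| = 12
(Reference bound: |A +̂ A| ≥ 2|A| - 3 for |A| ≥ 2, with |A| = 6 giving ≥ 9.)

|A +̂ A| = 12
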